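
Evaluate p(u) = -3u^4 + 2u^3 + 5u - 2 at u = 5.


Using direct substitution:
  -3 * (5)^4 = -1875
  2 * (5)^3 = 250
  0 * (5)^2 = 0
  5 * (5)^1 = 25
  constant: -2
Sum = -1875 + 250 + 0 + 25 - 2 = -1602


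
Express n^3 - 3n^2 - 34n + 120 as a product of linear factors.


Try integer roots (divisors of 120). n=5: p(5)=0.
Divide out (n - 5): quotient is n^2 + 2n - 24.
Factor the quadratic: (n + 6)(n - 4)
Result: (n - 5)(n + 6)(n - 4)


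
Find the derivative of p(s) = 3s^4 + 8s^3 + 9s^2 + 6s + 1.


Apply the power rule term by term:
  d/ds(3s^4) = 12s^3
  d/ds(8s^3) = 24s^2
  d/ds(9s^2) = 18s
  d/ds(6s) = 6
  d/ds(1) = 0
p'(s) = 12s^3 + 24s^2 + 18s + 6


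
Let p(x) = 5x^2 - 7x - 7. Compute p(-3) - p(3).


p(-3) = 59
p(3) = 17
p(-3) - p(3) = 59 - 17 = 42


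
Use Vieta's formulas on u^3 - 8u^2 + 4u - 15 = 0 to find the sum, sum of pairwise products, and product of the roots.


Monic cubic u^3+bu^2+cu+d=0: sum=-b, pairwise sum=c, product=-d.
b=-8, c=4, d=-15
r1+r2+r3 = 8
r1r2+r1r3+r2r3 = 4
r1r2r3 = 15


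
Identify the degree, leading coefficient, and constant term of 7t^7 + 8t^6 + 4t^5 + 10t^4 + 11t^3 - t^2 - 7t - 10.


Highest power of t is 7, with coefficient 7. Constant term is -10.
Degree = 7, leading coefficient = 7, constant term = -10


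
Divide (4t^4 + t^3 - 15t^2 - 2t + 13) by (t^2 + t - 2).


(4t^4 + t^3 - 15t^2 - 2t + 13) / (t^2 + t - 2)
Step 1: 4t^2 * (t^2 + t - 2) = 4t^4 + 4t^3 - 8t^2; subtract.
Step 2: -3t * (t^2 + t - 2) = -3t^3 - 3t^2 + 6t; subtract.
Step 3: -4 * (t^2 + t - 2) = -4t^2 - 4t + 8; subtract.
Quotient: 4t^2 - 3t - 4, Remainder: -4t + 5


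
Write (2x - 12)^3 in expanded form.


Expand (2x - 12)^3 by repeated multiplication:
  (2x - 12)^2 = 4x^2 - 48x + 144
= 8x^3 - 144x^2 + 864x - 1728


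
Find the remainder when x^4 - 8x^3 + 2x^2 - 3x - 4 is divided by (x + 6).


By the Remainder Theorem, the remainder equals p(-6):
  1*(-6)^4 = 1296
  -8*(-6)^3 = 1728
  2*(-6)^2 = 72
  -3*(-6)^1 = 18
  constant: -4
Sum: 1296 + 1728 + 72 + 18 - 4 = 3110


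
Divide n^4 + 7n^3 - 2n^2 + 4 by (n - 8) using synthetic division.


Synthetic division with c = 8. Coefficients: 1, 7, -2, 0, 4
Bring down 1.
  1 * 8 = 8; 8 + 7 = 15
  15 * 8 = 120; 120 - 2 = 118
  118 * 8 = 944; 944 + 0 = 944
  944 * 8 = 7552; 7552 + 4 = 7556
Quotient: n^3 + 15n^2 + 118n + 944, Remainder: 7556


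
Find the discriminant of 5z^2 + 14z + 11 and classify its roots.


D = b^2 - 4ac = (14)^2 - 4(5)(11) = 196 - 220 = -24
Since D < 0: two complex conjugate roots (no real roots)


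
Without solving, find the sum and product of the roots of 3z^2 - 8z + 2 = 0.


For az^2+bz+c=0: sum = -b/a, product = c/a.
a=3, b=-8, c=2
Sum = -(-8)/3 = 8/3
Product = (2)/3 = 2/3


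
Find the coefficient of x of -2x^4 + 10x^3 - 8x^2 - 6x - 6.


Read off the coefficient of x: -6


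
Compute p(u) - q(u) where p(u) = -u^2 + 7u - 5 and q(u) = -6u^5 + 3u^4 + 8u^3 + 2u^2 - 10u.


Distribute the minus sign:
  (-u^2 + 7u - 5)
- (-6u^5 + 3u^4 + 8u^3 + 2u^2 - 10u)
Negate second polynomial: 6u^5 - 3u^4 - 8u^3 - 2u^2 + 10u
Add: 6u^5 - 3u^4 - 8u^3 - 3u^2 + 17u - 5


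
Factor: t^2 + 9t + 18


Roots satisfy r1 + r2 = -b/a = -9 and r1*r2 = c/a = 18.
So r1 = -6, r2 = -3.
t^2 + 9t + 18 = (t - r1)(t - r2) = (t + 6)(t + 3)


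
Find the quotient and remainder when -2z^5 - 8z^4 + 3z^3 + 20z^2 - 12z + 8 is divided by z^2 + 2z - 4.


(-2z^5 - 8z^4 + 3z^3 + 20z^2 - 12z + 8) / (z^2 + 2z - 4)
Step 1: -2z^3 * (z^2 + 2z - 4) = -2z^5 - 4z^4 + 8z^3; subtract.
Step 2: -4z^2 * (z^2 + 2z - 4) = -4z^4 - 8z^3 + 16z^2; subtract.
Step 3: 3z * (z^2 + 2z - 4) = 3z^3 + 6z^2 - 12z; subtract.
Step 4: -2 * (z^2 + 2z - 4) = -2z^2 - 4z + 8; subtract.
Quotient: -2z^3 - 4z^2 + 3z - 2, Remainder: 4z


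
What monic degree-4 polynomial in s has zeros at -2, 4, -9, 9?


p(s) = (s + 2)(s - 4)(s + 9)(s - 9)
Expand: s^4 - 2s^3 - 89s^2 + 162s + 648


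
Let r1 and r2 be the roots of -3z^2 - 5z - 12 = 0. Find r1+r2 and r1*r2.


For az^2+bz+c=0: sum = -b/a, product = c/a.
a=-3, b=-5, c=-12
Sum = -(-5)/-3 = -5/3
Product = (-12)/-3 = 4


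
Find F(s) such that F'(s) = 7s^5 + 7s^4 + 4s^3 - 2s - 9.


Reverse power rule on each term:
  ∫ 7s^5 ds = (7/6)s^6
  ∫ 7s^4 ds = (7/5)s^5
  ∫ 4s^3 ds = s^4
  ∫ -2s ds = -s^2
  ∫ -9 ds = -9s
F(s) = (7/6)s^6 + (7/5)s^5 + s^4 - s^2 - 9s + C


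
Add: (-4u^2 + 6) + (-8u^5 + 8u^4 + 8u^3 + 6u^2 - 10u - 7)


Align terms by degree and add:
  -4u^2 + 6
  -8u^5 + 8u^4 + 8u^3 + 6u^2 - 10u - 7
= -8u^5 + 8u^4 + 8u^3 + 2u^2 - 10u - 1


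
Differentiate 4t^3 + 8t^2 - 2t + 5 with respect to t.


Apply the power rule term by term:
  d/dt(4t^3) = 12t^2
  d/dt(8t^2) = 16t
  d/dt(-2t) = -2
  d/dt(5) = 0
p'(t) = 12t^2 + 16t - 2


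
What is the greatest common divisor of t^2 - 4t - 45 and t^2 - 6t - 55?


Factor each:
  t^2 - 4t - 45 = (t + 5)(t - 9)
  t^2 - 6t - 55 = (t + 5)(t - 11)
Common monic factor: t + 5


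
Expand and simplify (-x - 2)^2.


Expand (-x - 2)^2 by repeated multiplication:
= x^2 + 4x + 4


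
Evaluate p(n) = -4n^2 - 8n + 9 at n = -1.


Using direct substitution:
  -4 * (-1)^2 = -4
  -8 * (-1)^1 = 8
  constant: 9
Sum = -4 + 8 + 9 = 13


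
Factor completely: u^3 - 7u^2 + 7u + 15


Try integer roots (divisors of 15). u=3: p(3)=0.
Divide out (u - 3): quotient is u^2 - 4u - 5.
Factor the quadratic: (u + 1)(u - 5)
Result: (u - 3)(u + 1)(u - 5)


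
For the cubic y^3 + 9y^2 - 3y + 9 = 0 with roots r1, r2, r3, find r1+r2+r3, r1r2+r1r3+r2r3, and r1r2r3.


Monic cubic y^3+by^2+cy+d=0: sum=-b, pairwise sum=c, product=-d.
b=9, c=-3, d=9
r1+r2+r3 = -9
r1r2+r1r3+r2r3 = -3
r1r2r3 = -9


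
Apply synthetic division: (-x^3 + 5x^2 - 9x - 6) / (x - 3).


Synthetic division with c = 3. Coefficients: -1, 5, -9, -6
Bring down -1.
  -1 * 3 = -3; -3 + 5 = 2
  2 * 3 = 6; 6 - 9 = -3
  -3 * 3 = -9; -9 - 6 = -15
Quotient: -x^2 + 2x - 3, Remainder: -15


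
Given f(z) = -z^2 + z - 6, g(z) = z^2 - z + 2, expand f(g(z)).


Substitute g(z) into f:
f(g(z)) = -1*(z^2 - z + 2)^2 + 1*(z^2 - z + 2) + (-6)
(z^2 - z + 2)^2 = z^4 - 2z^3 + 5z^2 - 4z + 4
Expand and combine: -z^4 + 2z^3 - 4z^2 + 3z - 8


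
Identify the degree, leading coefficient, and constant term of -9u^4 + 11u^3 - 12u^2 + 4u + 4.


Highest power of u is 4, with coefficient -9. Constant term is 4.
Degree = 4, leading coefficient = -9, constant term = 4


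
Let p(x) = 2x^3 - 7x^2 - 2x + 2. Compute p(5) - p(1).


p(5) = 67
p(1) = -5
p(5) - p(1) = 67 + 5 = 72


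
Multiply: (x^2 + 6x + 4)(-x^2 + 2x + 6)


Distribute each term of the first polynomial:
  (x^2)(-x^2 + 2x + 6) = -x^4 + 2x^3 + 6x^2
  (6x)(-x^2 + 2x + 6) = -6x^3 + 12x^2 + 36x
  (4)(-x^2 + 2x + 6) = -4x^2 + 8x + 24
Sum: -x^4 - 4x^3 + 14x^2 + 44x + 24


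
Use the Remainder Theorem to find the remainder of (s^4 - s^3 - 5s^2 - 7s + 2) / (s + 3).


By the Remainder Theorem, the remainder equals p(-3):
  1*(-3)^4 = 81
  -1*(-3)^3 = 27
  -5*(-3)^2 = -45
  -7*(-3)^1 = 21
  constant: 2
Sum: 81 + 27 - 45 + 21 + 2 = 86


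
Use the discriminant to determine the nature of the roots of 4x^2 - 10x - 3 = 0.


D = b^2 - 4ac = (-10)^2 - 4(4)(-3) = 100 + 48 = 148
Since D > 0: two distinct irrational roots


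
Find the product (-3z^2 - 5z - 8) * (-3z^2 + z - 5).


Distribute each term of the first polynomial:
  (-3z^2)(-3z^2 + z - 5) = 9z^4 - 3z^3 + 15z^2
  (-5z)(-3z^2 + z - 5) = 15z^3 - 5z^2 + 25z
  (-8)(-3z^2 + z - 5) = 24z^2 - 8z + 40
Sum: 9z^4 + 12z^3 + 34z^2 + 17z + 40


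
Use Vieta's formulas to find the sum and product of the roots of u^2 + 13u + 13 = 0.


For au^2+bu+c=0: sum = -b/a, product = c/a.
a=1, b=13, c=13
Sum = -(13)/1 = -13
Product = (13)/1 = 13


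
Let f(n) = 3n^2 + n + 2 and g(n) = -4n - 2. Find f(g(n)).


Substitute g(n) into f:
f(g(n)) = 3*(-4n - 2)^2 + 1*(-4n - 2) + 2
(-4n - 2)^2 = 16n^2 + 16n + 4
Expand and combine: 48n^2 + 44n + 12


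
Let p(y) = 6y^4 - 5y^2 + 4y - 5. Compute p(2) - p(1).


p(2) = 79
p(1) = 0
p(2) - p(1) = 79 = 79


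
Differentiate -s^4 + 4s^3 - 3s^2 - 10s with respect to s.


Apply the power rule term by term:
  d/ds(-s^4) = -4s^3
  d/ds(4s^3) = 12s^2
  d/ds(-3s^2) = -6s
  d/ds(-10s) = -10
p'(s) = -4s^3 + 12s^2 - 6s - 10


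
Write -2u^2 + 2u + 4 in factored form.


Roots satisfy r1 + r2 = -b/a = 1 and r1*r2 = c/a = -2.
So r1 = 2, r2 = -1.
-2u^2 + 2u + 4 = -2(u - r1)(u - r2) = -2(u - 2)(u + 1)


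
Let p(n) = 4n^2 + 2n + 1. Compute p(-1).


Using direct substitution:
  4 * (-1)^2 = 4
  2 * (-1)^1 = -2
  constant: 1
Sum = 4 - 2 + 1 = 3


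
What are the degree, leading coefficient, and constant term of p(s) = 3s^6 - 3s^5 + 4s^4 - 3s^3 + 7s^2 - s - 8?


Highest power of s is 6, with coefficient 3. Constant term is -8.
Degree = 6, leading coefficient = 3, constant term = -8


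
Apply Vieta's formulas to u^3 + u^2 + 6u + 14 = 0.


Monic cubic u^3+bu^2+cu+d=0: sum=-b, pairwise sum=c, product=-d.
b=1, c=6, d=14
r1+r2+r3 = -1
r1r2+r1r3+r2r3 = 6
r1r2r3 = -14


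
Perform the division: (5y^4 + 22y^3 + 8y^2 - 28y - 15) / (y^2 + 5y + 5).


(5y^4 + 22y^3 + 8y^2 - 28y - 15) / (y^2 + 5y + 5)
Step 1: 5y^2 * (y^2 + 5y + 5) = 5y^4 + 25y^3 + 25y^2; subtract.
Step 2: -3y * (y^2 + 5y + 5) = -3y^3 - 15y^2 - 15y; subtract.
Step 3: -2 * (y^2 + 5y + 5) = -2y^2 - 10y - 10; subtract.
Quotient: 5y^2 - 3y - 2, Remainder: -3y - 5


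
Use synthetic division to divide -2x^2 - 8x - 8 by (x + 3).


Synthetic division with c = -3. Coefficients: -2, -8, -8
Bring down -2.
  -2 * -3 = 6; 6 - 8 = -2
  -2 * -3 = 6; 6 - 8 = -2
Quotient: -2x - 2, Remainder: -2


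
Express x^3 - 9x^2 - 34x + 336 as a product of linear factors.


Try integer roots (divisors of 336). x=7: p(7)=0.
Divide out (x - 7): quotient is x^2 - 2x - 48.
Factor the quadratic: (x + 6)(x - 8)
Result: (x - 7)(x + 6)(x - 8)


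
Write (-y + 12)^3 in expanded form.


Expand (-y + 12)^3 by repeated multiplication:
  (-y + 12)^2 = y^2 - 24y + 144
= -y^3 + 36y^2 - 432y + 1728


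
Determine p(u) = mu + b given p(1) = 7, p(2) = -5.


p(u) = mu + b. Using p(1)=7, p(2)=-5:
m = (7 + 5)/(1 - 2) = 12/-1 = -12
b = 7 - m*(1) = 7 + 12 = 19
p(u) = -12u + 19


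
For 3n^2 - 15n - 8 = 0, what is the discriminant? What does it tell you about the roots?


D = b^2 - 4ac = (-15)^2 - 4(3)(-8) = 225 + 96 = 321
Since D > 0: two distinct irrational roots


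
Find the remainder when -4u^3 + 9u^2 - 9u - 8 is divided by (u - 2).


By the Remainder Theorem, the remainder equals p(2):
  -4*(2)^3 = -32
  9*(2)^2 = 36
  -9*(2)^1 = -18
  constant: -8
Sum: -32 + 36 - 18 - 8 = -22


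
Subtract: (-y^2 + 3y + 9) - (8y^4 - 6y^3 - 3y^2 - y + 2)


Distribute the minus sign:
  (-y^2 + 3y + 9)
- (8y^4 - 6y^3 - 3y^2 - y + 2)
Negate second polynomial: -8y^4 + 6y^3 + 3y^2 + y - 2
Add: -8y^4 + 6y^3 + 2y^2 + 4y + 7


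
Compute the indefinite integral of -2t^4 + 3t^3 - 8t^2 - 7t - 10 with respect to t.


Reverse power rule on each term:
  ∫ -2t^4 dt = -(2/5)t^5
  ∫ 3t^3 dt = (3/4)t^4
  ∫ -8t^2 dt = -(8/3)t^3
  ∫ -7t dt = -(7/2)t^2
  ∫ -10 dt = -10t
F(t) = -(2/5)t^5 + (3/4)t^4 - (8/3)t^3 - (7/2)t^2 - 10t + C


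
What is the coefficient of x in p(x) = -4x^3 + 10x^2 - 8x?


Read off the coefficient of x: -8


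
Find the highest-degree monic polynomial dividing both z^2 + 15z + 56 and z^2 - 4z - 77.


Factor each:
  z^2 + 15z + 56 = (z + 7)(z + 8)
  z^2 - 4z - 77 = (z + 7)(z - 11)
Common monic factor: z + 7


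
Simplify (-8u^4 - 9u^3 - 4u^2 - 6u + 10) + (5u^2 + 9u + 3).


Align terms by degree and add:
  -8u^4 - 9u^3 - 4u^2 - 6u + 10
+ 5u^2 + 9u + 3
= -8u^4 - 9u^3 + u^2 + 3u + 13


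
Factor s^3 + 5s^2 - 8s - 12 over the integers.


Try integer roots (divisors of -12). s=-1: p(-1)=0.
Divide out (s + 1): quotient is s^2 + 4s - 12.
Factor the quadratic: (s + 6)(s - 2)
Result: (s + 1)(s + 6)(s - 2)


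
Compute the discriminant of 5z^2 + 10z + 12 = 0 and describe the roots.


D = b^2 - 4ac = (10)^2 - 4(5)(12) = 100 - 240 = -140
Since D < 0: two complex conjugate roots (no real roots)


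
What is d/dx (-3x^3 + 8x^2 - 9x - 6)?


Apply the power rule term by term:
  d/dx(-3x^3) = -9x^2
  d/dx(8x^2) = 16x
  d/dx(-9x) = -9
  d/dx(-6) = 0
p'(x) = -9x^2 + 16x - 9


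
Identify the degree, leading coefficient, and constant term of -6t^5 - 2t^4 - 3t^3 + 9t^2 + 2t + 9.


Highest power of t is 5, with coefficient -6. Constant term is 9.
Degree = 5, leading coefficient = -6, constant term = 9


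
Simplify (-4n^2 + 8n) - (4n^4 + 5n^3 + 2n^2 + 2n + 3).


Distribute the minus sign:
  (-4n^2 + 8n)
- (4n^4 + 5n^3 + 2n^2 + 2n + 3)
Negate second polynomial: -4n^4 - 5n^3 - 2n^2 - 2n - 3
Add: -4n^4 - 5n^3 - 6n^2 + 6n - 3


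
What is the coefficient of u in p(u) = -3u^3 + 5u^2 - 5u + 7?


Read off the coefficient of u: -5


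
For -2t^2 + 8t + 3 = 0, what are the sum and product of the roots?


For at^2+bt+c=0: sum = -b/a, product = c/a.
a=-2, b=8, c=3
Sum = -(8)/-2 = 4
Product = (3)/-2 = -3/2


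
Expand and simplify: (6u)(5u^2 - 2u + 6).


Distribute each term of the first polynomial:
  (6u)(5u^2 - 2u + 6) = 30u^3 - 12u^2 + 36u
Sum: 30u^3 - 12u^2 + 36u


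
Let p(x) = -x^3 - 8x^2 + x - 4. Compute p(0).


Using direct substitution:
  -1 * (0)^3 = 0
  -8 * (0)^2 = 0
  1 * (0)^1 = 0
  constant: -4
Sum = 0 + 0 + 0 - 4 = -4


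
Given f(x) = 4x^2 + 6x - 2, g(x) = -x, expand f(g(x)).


Substitute g(x) into f:
f(g(x)) = 4*(-x)^2 + 6*(-x) + (-2)
(-x)^2 = x^2
Expand and combine: 4x^2 - 6x - 2


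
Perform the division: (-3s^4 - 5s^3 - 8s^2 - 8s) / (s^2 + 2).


(-3s^4 - 5s^3 - 8s^2 - 8s) / (s^2 + 2)
Step 1: -3s^2 * (s^2 + 2) = -3s^4 - 6s^2; subtract.
Step 2: -5s * (s^2 + 2) = -5s^3 - 10s; subtract.
Step 3: -2 * (s^2 + 2) = -2s^2 - 4; subtract.
Quotient: -3s^2 - 5s - 2, Remainder: 2s + 4


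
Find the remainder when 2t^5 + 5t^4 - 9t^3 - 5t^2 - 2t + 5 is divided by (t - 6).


By the Remainder Theorem, the remainder equals p(6):
  2*(6)^5 = 15552
  5*(6)^4 = 6480
  -9*(6)^3 = -1944
  -5*(6)^2 = -180
  -2*(6)^1 = -12
  constant: 5
Sum: 15552 + 6480 - 1944 - 180 - 12 + 5 = 19901


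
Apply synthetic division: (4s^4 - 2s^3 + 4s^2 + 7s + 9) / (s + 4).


Synthetic division with c = -4. Coefficients: 4, -2, 4, 7, 9
Bring down 4.
  4 * -4 = -16; -16 - 2 = -18
  -18 * -4 = 72; 72 + 4 = 76
  76 * -4 = -304; -304 + 7 = -297
  -297 * -4 = 1188; 1188 + 9 = 1197
Quotient: 4s^3 - 18s^2 + 76s - 297, Remainder: 1197


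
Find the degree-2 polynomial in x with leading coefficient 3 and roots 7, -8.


p(x) = 3(x - 7)(x + 8)
Expand: 3x^2 + 3x - 168


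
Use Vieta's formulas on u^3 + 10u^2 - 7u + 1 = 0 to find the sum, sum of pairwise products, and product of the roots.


Monic cubic u^3+bu^2+cu+d=0: sum=-b, pairwise sum=c, product=-d.
b=10, c=-7, d=1
r1+r2+r3 = -10
r1r2+r1r3+r2r3 = -7
r1r2r3 = -1


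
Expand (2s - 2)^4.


Expand (2s - 2)^4 by repeated multiplication:
  (2s - 2)^2 = 4s^2 - 8s + 4
  (2s - 2)^3 = 8s^3 - 24s^2 + 24s - 8
= 16s^4 - 64s^3 + 96s^2 - 64s + 16


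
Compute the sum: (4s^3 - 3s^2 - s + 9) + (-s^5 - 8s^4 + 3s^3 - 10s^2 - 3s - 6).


Align terms by degree and add:
  4s^3 - 3s^2 - s + 9
  -s^5 - 8s^4 + 3s^3 - 10s^2 - 3s - 6
= -s^5 - 8s^4 + 7s^3 - 13s^2 - 4s + 3


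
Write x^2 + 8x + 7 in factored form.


Roots satisfy r1 + r2 = -b/a = -8 and r1*r2 = c/a = 7.
So r1 = -1, r2 = -7.
x^2 + 8x + 7 = (x - r1)(x - r2) = (x + 1)(x + 7)


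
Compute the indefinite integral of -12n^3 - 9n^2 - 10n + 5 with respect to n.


Reverse power rule on each term:
  ∫ -12n^3 dn = -3n^4
  ∫ -9n^2 dn = -3n^3
  ∫ -10n dn = -5n^2
  ∫ 5 dn = 5n
F(n) = -3n^4 - 3n^3 - 5n^2 + 5n + C


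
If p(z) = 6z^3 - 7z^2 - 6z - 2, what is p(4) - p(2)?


p(4) = 246
p(2) = 6
p(4) - p(2) = 246 - 6 = 240


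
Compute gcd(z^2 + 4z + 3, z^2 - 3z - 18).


Factor each:
  z^2 + 4z + 3 = (z + 3)(z + 1)
  z^2 - 3z - 18 = (z + 3)(z - 6)
Common monic factor: z + 3


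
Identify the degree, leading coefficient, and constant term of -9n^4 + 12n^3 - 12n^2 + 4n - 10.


Highest power of n is 4, with coefficient -9. Constant term is -10.
Degree = 4, leading coefficient = -9, constant term = -10


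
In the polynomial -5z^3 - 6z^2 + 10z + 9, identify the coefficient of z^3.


Read off the coefficient of z^3: -5


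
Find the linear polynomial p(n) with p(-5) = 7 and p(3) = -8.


p(n) = mn + b. Using p(-5)=7, p(3)=-8:
m = (7 + 8)/(-5 - 3) = 15/-8 = -15/8
b = 7 - m*(-5) = 7 - 75/8 = -19/8
p(n) = -(15/8)n - (19/8)


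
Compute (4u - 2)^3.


Expand (4u - 2)^3 by repeated multiplication:
  (4u - 2)^2 = 16u^2 - 16u + 4
= 64u^3 - 96u^2 + 48u - 8


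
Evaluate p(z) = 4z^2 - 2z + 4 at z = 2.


Using direct substitution:
  4 * (2)^2 = 16
  -2 * (2)^1 = -4
  constant: 4
Sum = 16 - 4 + 4 = 16


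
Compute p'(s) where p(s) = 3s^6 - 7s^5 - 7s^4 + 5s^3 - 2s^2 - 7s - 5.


Apply the power rule term by term:
  d/ds(3s^6) = 18s^5
  d/ds(-7s^5) = -35s^4
  d/ds(-7s^4) = -28s^3
  d/ds(5s^3) = 15s^2
  d/ds(-2s^2) = -4s
  d/ds(-7s) = -7
  d/ds(-5) = 0
p'(s) = 18s^5 - 35s^4 - 28s^3 + 15s^2 - 4s - 7


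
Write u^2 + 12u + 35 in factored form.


Roots satisfy r1 + r2 = -b/a = -12 and r1*r2 = c/a = 35.
So r1 = -5, r2 = -7.
u^2 + 12u + 35 = (u - r1)(u - r2) = (u + 5)(u + 7)


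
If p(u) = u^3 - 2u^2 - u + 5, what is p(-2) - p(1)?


p(-2) = -9
p(1) = 3
p(-2) - p(1) = -9 - 3 = -12


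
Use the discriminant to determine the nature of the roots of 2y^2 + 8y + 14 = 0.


D = b^2 - 4ac = (8)^2 - 4(2)(14) = 64 - 112 = -48
Since D < 0: two complex conjugate roots (no real roots)


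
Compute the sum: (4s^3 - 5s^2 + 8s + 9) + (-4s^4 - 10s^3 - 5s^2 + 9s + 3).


Align terms by degree and add:
  4s^3 - 5s^2 + 8s + 9
  -4s^4 - 10s^3 - 5s^2 + 9s + 3
= -4s^4 - 6s^3 - 10s^2 + 17s + 12


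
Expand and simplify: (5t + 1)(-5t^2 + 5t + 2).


Distribute each term of the first polynomial:
  (5t)(-5t^2 + 5t + 2) = -25t^3 + 25t^2 + 10t
  (1)(-5t^2 + 5t + 2) = -5t^2 + 5t + 2
Sum: -25t^3 + 20t^2 + 15t + 2


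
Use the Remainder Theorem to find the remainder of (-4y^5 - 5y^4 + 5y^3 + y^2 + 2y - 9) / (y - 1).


By the Remainder Theorem, the remainder equals p(1):
  -4*(1)^5 = -4
  -5*(1)^4 = -5
  5*(1)^3 = 5
  1*(1)^2 = 1
  2*(1)^1 = 2
  constant: -9
Sum: -4 - 5 + 5 + 1 + 2 - 9 = -10


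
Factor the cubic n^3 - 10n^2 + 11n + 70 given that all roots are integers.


Try integer roots (divisors of 70). n=5: p(5)=0.
Divide out (n - 5): quotient is n^2 - 5n - 14.
Factor the quadratic: (n - 7)(n + 2)
Result: (n - 5)(n - 7)(n + 2)


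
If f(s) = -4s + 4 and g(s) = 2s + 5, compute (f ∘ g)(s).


Substitute g(s) into f:
f(g(s)) = -4*(2s + 5) + 4
Expand and combine: -8s - 16


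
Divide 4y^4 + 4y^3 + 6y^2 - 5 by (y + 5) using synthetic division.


Synthetic division with c = -5. Coefficients: 4, 4, 6, 0, -5
Bring down 4.
  4 * -5 = -20; -20 + 4 = -16
  -16 * -5 = 80; 80 + 6 = 86
  86 * -5 = -430; -430 + 0 = -430
  -430 * -5 = 2150; 2150 - 5 = 2145
Quotient: 4y^3 - 16y^2 + 86y - 430, Remainder: 2145


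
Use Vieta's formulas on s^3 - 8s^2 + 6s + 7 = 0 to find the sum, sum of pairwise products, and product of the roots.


Monic cubic s^3+bs^2+cs+d=0: sum=-b, pairwise sum=c, product=-d.
b=-8, c=6, d=7
r1+r2+r3 = 8
r1r2+r1r3+r2r3 = 6
r1r2r3 = -7


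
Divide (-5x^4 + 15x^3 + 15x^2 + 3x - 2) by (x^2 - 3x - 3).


(-5x^4 + 15x^3 + 15x^2 + 3x - 2) / (x^2 - 3x - 3)
Step 1: -5x^2 * (x^2 - 3x - 3) = -5x^4 + 15x^3 + 15x^2; subtract.
Step 2: 0 * (x^2 - 3x - 3) = 0; subtract.
Step 3: 0 * (x^2 - 3x - 3) = 0; subtract.
Quotient: -5x^2, Remainder: 3x - 2


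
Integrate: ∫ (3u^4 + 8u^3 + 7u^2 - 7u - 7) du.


Reverse power rule on each term:
  ∫ 3u^4 du = (3/5)u^5
  ∫ 8u^3 du = 2u^4
  ∫ 7u^2 du = (7/3)u^3
  ∫ -7u du = -(7/2)u^2
  ∫ -7 du = -7u
F(u) = (3/5)u^5 + 2u^4 + (7/3)u^3 - (7/2)u^2 - 7u + C


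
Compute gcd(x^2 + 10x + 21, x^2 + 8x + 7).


Factor each:
  x^2 + 10x + 21 = (x + 7)(x + 3)
  x^2 + 8x + 7 = (x + 7)(x + 1)
Common monic factor: x + 7


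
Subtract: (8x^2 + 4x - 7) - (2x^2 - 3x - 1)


Distribute the minus sign:
  (8x^2 + 4x - 7)
- (2x^2 - 3x - 1)
Negate second polynomial: -2x^2 + 3x + 1
Add: 6x^2 + 7x - 6


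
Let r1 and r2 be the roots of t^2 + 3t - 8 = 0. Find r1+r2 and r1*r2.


For at^2+bt+c=0: sum = -b/a, product = c/a.
a=1, b=3, c=-8
Sum = -(3)/1 = -3
Product = (-8)/1 = -8


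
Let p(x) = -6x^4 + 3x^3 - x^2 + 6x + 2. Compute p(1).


Using direct substitution:
  -6 * (1)^4 = -6
  3 * (1)^3 = 3
  -1 * (1)^2 = -1
  6 * (1)^1 = 6
  constant: 2
Sum = -6 + 3 - 1 + 6 + 2 = 4


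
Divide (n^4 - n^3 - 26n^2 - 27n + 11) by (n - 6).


(n^4 - n^3 - 26n^2 - 27n + 11) / (n - 6)
Step 1: n^3 * (n - 6) = n^4 - 6n^3; subtract.
Step 2: 5n^2 * (n - 6) = 5n^3 - 30n^2; subtract.
Step 3: 4n * (n - 6) = 4n^2 - 24n; subtract.
Step 4: -3 * (n - 6) = -3n + 18; subtract.
Quotient: n^3 + 5n^2 + 4n - 3, Remainder: -7


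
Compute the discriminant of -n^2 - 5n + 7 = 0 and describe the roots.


D = b^2 - 4ac = (-5)^2 - 4(-1)(7) = 25 + 28 = 53
Since D > 0: two distinct irrational roots


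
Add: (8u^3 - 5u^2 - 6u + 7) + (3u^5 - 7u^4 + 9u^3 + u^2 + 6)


Align terms by degree and add:
  8u^3 - 5u^2 - 6u + 7
+ 3u^5 - 7u^4 + 9u^3 + u^2 + 6
= 3u^5 - 7u^4 + 17u^3 - 4u^2 - 6u + 13


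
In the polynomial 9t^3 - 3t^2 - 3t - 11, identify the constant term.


Read off the constant term: -11


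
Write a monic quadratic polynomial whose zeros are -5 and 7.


p(z) = (z + 5)(z - 7)
Expand: z^2 - 2z - 35


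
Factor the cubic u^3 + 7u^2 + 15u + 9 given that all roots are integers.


Try integer roots (divisors of 9). u=-3: p(-3)=0.
Divide out (u + 3): quotient is u^2 + 4u + 3.
Factor the quadratic: (u + 3)(u + 1)
Result: (u + 3)(u + 3)(u + 1)


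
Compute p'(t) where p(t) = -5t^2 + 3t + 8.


Apply the power rule term by term:
  d/dt(-5t^2) = -10t
  d/dt(3t) = 3
  d/dt(8) = 0
p'(t) = -10t + 3


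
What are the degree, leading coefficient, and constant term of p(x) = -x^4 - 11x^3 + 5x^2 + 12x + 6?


Highest power of x is 4, with coefficient -1. Constant term is 6.
Degree = 4, leading coefficient = -1, constant term = 6


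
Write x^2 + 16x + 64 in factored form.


Roots satisfy r1 + r2 = -b/a = -16 and r1*r2 = c/a = 64.
So r1 = -8, r2 = -8.
x^2 + 16x + 64 = (x - r1)(x - r2) = (x + 8)(x + 8)


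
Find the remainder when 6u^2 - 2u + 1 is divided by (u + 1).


By the Remainder Theorem, the remainder equals p(-1):
  6*(-1)^2 = 6
  -2*(-1)^1 = 2
  constant: 1
Sum: 6 + 2 + 1 = 9


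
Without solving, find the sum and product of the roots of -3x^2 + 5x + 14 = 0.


For ax^2+bx+c=0: sum = -b/a, product = c/a.
a=-3, b=5, c=14
Sum = -(5)/-3 = 5/3
Product = (14)/-3 = -14/3


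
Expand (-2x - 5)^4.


Expand (-2x - 5)^4 by repeated multiplication:
  (-2x - 5)^2 = 4x^2 + 20x + 25
  (-2x - 5)^3 = -8x^3 - 60x^2 - 150x - 125
= 16x^4 + 160x^3 + 600x^2 + 1000x + 625


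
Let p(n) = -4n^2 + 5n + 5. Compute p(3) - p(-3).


p(3) = -16
p(-3) = -46
p(3) - p(-3) = -16 + 46 = 30


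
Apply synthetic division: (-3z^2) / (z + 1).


Synthetic division with c = -1. Coefficients: -3, 0, 0
Bring down -3.
  -3 * -1 = 3; 3 + 0 = 3
  3 * -1 = -3; -3 + 0 = -3
Quotient: -3z + 3, Remainder: -3


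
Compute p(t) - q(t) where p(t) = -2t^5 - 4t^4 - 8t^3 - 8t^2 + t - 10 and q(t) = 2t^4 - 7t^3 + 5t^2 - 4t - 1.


Distribute the minus sign:
  (-2t^5 - 4t^4 - 8t^3 - 8t^2 + t - 10)
- (2t^4 - 7t^3 + 5t^2 - 4t - 1)
Negate second polynomial: -2t^4 + 7t^3 - 5t^2 + 4t + 1
Add: -2t^5 - 6t^4 - t^3 - 13t^2 + 5t - 9


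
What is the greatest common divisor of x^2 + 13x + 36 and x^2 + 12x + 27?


Factor each:
  x^2 + 13x + 36 = (x + 9)(x + 4)
  x^2 + 12x + 27 = (x + 9)(x + 3)
Common monic factor: x + 9


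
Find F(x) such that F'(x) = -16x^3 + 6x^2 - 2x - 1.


Reverse power rule on each term:
  ∫ -16x^3 dx = -4x^4
  ∫ 6x^2 dx = 2x^3
  ∫ -2x dx = -x^2
  ∫ -1 dx = -x
F(x) = -4x^4 + 2x^3 - x^2 - x + C


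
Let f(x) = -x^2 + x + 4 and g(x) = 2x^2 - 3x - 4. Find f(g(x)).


Substitute g(x) into f:
f(g(x)) = -1*(2x^2 - 3x - 4)^2 + 1*(2x^2 - 3x - 4) + 4
(2x^2 - 3x - 4)^2 = 4x^4 - 12x^3 - 7x^2 + 24x + 16
Expand and combine: -4x^4 + 12x^3 + 9x^2 - 27x - 16


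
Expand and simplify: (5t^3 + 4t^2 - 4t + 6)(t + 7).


Distribute each term of the first polynomial:
  (5t^3)(t + 7) = 5t^4 + 35t^3
  (4t^2)(t + 7) = 4t^3 + 28t^2
  (-4t)(t + 7) = -4t^2 - 28t
  (6)(t + 7) = 6t + 42
Sum: 5t^4 + 39t^3 + 24t^2 - 22t + 42


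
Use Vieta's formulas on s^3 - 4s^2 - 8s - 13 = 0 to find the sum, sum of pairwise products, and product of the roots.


Monic cubic s^3+bs^2+cs+d=0: sum=-b, pairwise sum=c, product=-d.
b=-4, c=-8, d=-13
r1+r2+r3 = 4
r1r2+r1r3+r2r3 = -8
r1r2r3 = 13


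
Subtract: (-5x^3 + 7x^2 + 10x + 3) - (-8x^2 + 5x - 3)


Distribute the minus sign:
  (-5x^3 + 7x^2 + 10x + 3)
- (-8x^2 + 5x - 3)
Negate second polynomial: 8x^2 - 5x + 3
Add: -5x^3 + 15x^2 + 5x + 6


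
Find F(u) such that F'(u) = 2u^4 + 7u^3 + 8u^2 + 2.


Reverse power rule on each term:
  ∫ 2u^4 du = (2/5)u^5
  ∫ 7u^3 du = (7/4)u^4
  ∫ 8u^2 du = (8/3)u^3
  ∫ 2 du = 2u
F(u) = (2/5)u^5 + (7/4)u^4 + (8/3)u^3 + 2u + C


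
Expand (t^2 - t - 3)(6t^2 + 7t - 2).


Distribute each term of the first polynomial:
  (t^2)(6t^2 + 7t - 2) = 6t^4 + 7t^3 - 2t^2
  (-t)(6t^2 + 7t - 2) = -6t^3 - 7t^2 + 2t
  (-3)(6t^2 + 7t - 2) = -18t^2 - 21t + 6
Sum: 6t^4 + t^3 - 27t^2 - 19t + 6


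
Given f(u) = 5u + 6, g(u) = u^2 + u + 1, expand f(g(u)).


Substitute g(u) into f:
f(g(u)) = 5*(u^2 + u + 1) + 6
Expand and combine: 5u^2 + 5u + 11


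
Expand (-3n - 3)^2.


Expand (-3n - 3)^2 by repeated multiplication:
= 9n^2 + 18n + 9


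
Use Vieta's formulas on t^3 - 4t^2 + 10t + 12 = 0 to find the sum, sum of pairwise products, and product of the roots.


Monic cubic t^3+bt^2+ct+d=0: sum=-b, pairwise sum=c, product=-d.
b=-4, c=10, d=12
r1+r2+r3 = 4
r1r2+r1r3+r2r3 = 10
r1r2r3 = -12


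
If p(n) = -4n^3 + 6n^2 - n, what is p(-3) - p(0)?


p(-3) = 165
p(0) = 0
p(-3) - p(0) = 165 = 165


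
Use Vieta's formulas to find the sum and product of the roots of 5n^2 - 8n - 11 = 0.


For an^2+bn+c=0: sum = -b/a, product = c/a.
a=5, b=-8, c=-11
Sum = -(-8)/5 = 8/5
Product = (-11)/5 = -11/5


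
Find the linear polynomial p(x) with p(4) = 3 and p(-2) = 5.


p(x) = mx + b. Using p(4)=3, p(-2)=5:
m = (3 - 5)/(4 + 2) = -2/6 = -1/3
b = 3 - m*(4) = 3 + 4/3 = 13/3
p(x) = -(1/3)x + (13/3)


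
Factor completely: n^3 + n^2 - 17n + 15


Try integer roots (divisors of 15). n=1: p(1)=0.
Divide out (n - 1): quotient is n^2 + 2n - 15.
Factor the quadratic: (n + 5)(n - 3)
Result: (n - 1)(n + 5)(n - 3)


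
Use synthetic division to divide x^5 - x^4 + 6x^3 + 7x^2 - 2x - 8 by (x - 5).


Synthetic division with c = 5. Coefficients: 1, -1, 6, 7, -2, -8
Bring down 1.
  1 * 5 = 5; 5 - 1 = 4
  4 * 5 = 20; 20 + 6 = 26
  26 * 5 = 130; 130 + 7 = 137
  137 * 5 = 685; 685 - 2 = 683
  683 * 5 = 3415; 3415 - 8 = 3407
Quotient: x^4 + 4x^3 + 26x^2 + 137x + 683, Remainder: 3407


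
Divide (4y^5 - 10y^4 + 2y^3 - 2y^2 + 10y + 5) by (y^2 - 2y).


(4y^5 - 10y^4 + 2y^3 - 2y^2 + 10y + 5) / (y^2 - 2y)
Step 1: 4y^3 * (y^2 - 2y) = 4y^5 - 8y^4; subtract.
Step 2: -2y^2 * (y^2 - 2y) = -2y^4 + 4y^3; subtract.
Step 3: -2y * (y^2 - 2y) = -2y^3 + 4y^2; subtract.
Step 4: -6 * (y^2 - 2y) = -6y^2 + 12y; subtract.
Quotient: 4y^3 - 2y^2 - 2y - 6, Remainder: -2y + 5


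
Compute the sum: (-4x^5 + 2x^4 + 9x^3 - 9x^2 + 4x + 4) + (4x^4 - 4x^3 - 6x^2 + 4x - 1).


Align terms by degree and add:
  -4x^5 + 2x^4 + 9x^3 - 9x^2 + 4x + 4
+ 4x^4 - 4x^3 - 6x^2 + 4x - 1
= -4x^5 + 6x^4 + 5x^3 - 15x^2 + 8x + 3


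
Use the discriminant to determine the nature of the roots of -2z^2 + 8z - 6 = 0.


D = b^2 - 4ac = (8)^2 - 4(-2)(-6) = 64 - 48 = 16
Since D > 0: two distinct rational roots


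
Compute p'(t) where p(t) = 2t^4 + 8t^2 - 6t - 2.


Apply the power rule term by term:
  d/dt(2t^4) = 8t^3
  d/dt(8t^2) = 16t
  d/dt(-6t) = -6
  d/dt(-2) = 0
p'(t) = 8t^3 + 16t - 6


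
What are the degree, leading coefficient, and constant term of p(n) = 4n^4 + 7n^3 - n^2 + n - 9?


Highest power of n is 4, with coefficient 4. Constant term is -9.
Degree = 4, leading coefficient = 4, constant term = -9


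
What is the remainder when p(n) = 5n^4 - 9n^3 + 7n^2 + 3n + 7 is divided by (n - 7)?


By the Remainder Theorem, the remainder equals p(7):
  5*(7)^4 = 12005
  -9*(7)^3 = -3087
  7*(7)^2 = 343
  3*(7)^1 = 21
  constant: 7
Sum: 12005 - 3087 + 343 + 21 + 7 = 9289


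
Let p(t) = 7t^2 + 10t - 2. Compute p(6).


Using direct substitution:
  7 * (6)^2 = 252
  10 * (6)^1 = 60
  constant: -2
Sum = 252 + 60 - 2 = 310


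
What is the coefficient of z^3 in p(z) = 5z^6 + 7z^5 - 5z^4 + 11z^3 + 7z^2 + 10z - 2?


Read off the coefficient of z^3: 11


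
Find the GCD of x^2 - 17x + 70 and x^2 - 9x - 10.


Factor each:
  x^2 - 17x + 70 = (x - 10)(x - 7)
  x^2 - 9x - 10 = (x - 10)(x + 1)
Common monic factor: x - 10


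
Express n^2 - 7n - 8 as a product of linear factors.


Roots satisfy r1 + r2 = -b/a = 7 and r1*r2 = c/a = -8.
So r1 = 8, r2 = -1.
n^2 - 7n - 8 = (n - r1)(n - r2) = (n - 8)(n + 1)


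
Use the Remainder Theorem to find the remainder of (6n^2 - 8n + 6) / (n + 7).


By the Remainder Theorem, the remainder equals p(-7):
  6*(-7)^2 = 294
  -8*(-7)^1 = 56
  constant: 6
Sum: 294 + 56 + 6 = 356


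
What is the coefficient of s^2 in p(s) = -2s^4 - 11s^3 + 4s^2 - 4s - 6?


Read off the coefficient of s^2: 4


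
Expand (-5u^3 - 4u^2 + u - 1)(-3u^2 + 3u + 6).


Distribute each term of the first polynomial:
  (-5u^3)(-3u^2 + 3u + 6) = 15u^5 - 15u^4 - 30u^3
  (-4u^2)(-3u^2 + 3u + 6) = 12u^4 - 12u^3 - 24u^2
  (u)(-3u^2 + 3u + 6) = -3u^3 + 3u^2 + 6u
  (-1)(-3u^2 + 3u + 6) = 3u^2 - 3u - 6
Sum: 15u^5 - 3u^4 - 45u^3 - 18u^2 + 3u - 6


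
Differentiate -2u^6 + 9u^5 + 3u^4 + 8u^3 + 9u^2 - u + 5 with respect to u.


Apply the power rule term by term:
  d/du(-2u^6) = -12u^5
  d/du(9u^5) = 45u^4
  d/du(3u^4) = 12u^3
  d/du(8u^3) = 24u^2
  d/du(9u^2) = 18u
  d/du(-u) = -1
  d/du(5) = 0
p'(u) = -12u^5 + 45u^4 + 12u^3 + 24u^2 + 18u - 1


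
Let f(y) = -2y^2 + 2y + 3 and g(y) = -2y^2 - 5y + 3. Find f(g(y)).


Substitute g(y) into f:
f(g(y)) = -2*(-2y^2 - 5y + 3)^2 + 2*(-2y^2 - 5y + 3) + 3
(-2y^2 - 5y + 3)^2 = 4y^4 + 20y^3 + 13y^2 - 30y + 9
Expand and combine: -8y^4 - 40y^3 - 30y^2 + 50y - 9


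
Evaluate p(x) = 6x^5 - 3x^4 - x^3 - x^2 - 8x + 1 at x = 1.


Using direct substitution:
  6 * (1)^5 = 6
  -3 * (1)^4 = -3
  -1 * (1)^3 = -1
  -1 * (1)^2 = -1
  -8 * (1)^1 = -8
  constant: 1
Sum = 6 - 3 - 1 - 1 - 8 + 1 = -6


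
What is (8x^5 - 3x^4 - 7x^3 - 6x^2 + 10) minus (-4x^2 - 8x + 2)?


Distribute the minus sign:
  (8x^5 - 3x^4 - 7x^3 - 6x^2 + 10)
- (-4x^2 - 8x + 2)
Negate second polynomial: 4x^2 + 8x - 2
Add: 8x^5 - 3x^4 - 7x^3 - 2x^2 + 8x + 8


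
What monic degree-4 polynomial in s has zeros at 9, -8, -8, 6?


p(s) = (s - 9)(s + 8)(s + 8)(s - 6)
Expand: s^4 + s^3 - 122s^2 - 96s + 3456


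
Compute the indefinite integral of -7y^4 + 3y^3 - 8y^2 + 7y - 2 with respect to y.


Reverse power rule on each term:
  ∫ -7y^4 dy = -(7/5)y^5
  ∫ 3y^3 dy = (3/4)y^4
  ∫ -8y^2 dy = -(8/3)y^3
  ∫ 7y dy = (7/2)y^2
  ∫ -2 dy = -2y
F(y) = -(7/5)y^5 + (3/4)y^4 - (8/3)y^3 + (7/2)y^2 - 2y + C


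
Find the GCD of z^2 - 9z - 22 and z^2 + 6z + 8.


Factor each:
  z^2 - 9z - 22 = (z + 2)(z - 11)
  z^2 + 6z + 8 = (z + 2)(z + 4)
Common monic factor: z + 2


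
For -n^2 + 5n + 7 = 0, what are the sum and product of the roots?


For an^2+bn+c=0: sum = -b/a, product = c/a.
a=-1, b=5, c=7
Sum = -(5)/-1 = 5
Product = (7)/-1 = -7


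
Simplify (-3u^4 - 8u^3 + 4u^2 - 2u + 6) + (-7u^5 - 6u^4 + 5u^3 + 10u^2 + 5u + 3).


Align terms by degree and add:
  -3u^4 - 8u^3 + 4u^2 - 2u + 6
  -7u^5 - 6u^4 + 5u^3 + 10u^2 + 5u + 3
= -7u^5 - 9u^4 - 3u^3 + 14u^2 + 3u + 9


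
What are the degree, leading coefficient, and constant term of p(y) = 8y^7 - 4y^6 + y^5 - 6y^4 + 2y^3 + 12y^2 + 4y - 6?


Highest power of y is 7, with coefficient 8. Constant term is -6.
Degree = 7, leading coefficient = 8, constant term = -6


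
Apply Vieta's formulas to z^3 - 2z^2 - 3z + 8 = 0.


Monic cubic z^3+bz^2+cz+d=0: sum=-b, pairwise sum=c, product=-d.
b=-2, c=-3, d=8
r1+r2+r3 = 2
r1r2+r1r3+r2r3 = -3
r1r2r3 = -8


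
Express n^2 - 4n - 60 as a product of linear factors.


Roots satisfy r1 + r2 = -b/a = 4 and r1*r2 = c/a = -60.
So r1 = -6, r2 = 10.
n^2 - 4n - 60 = (n - r1)(n - r2) = (n + 6)(n - 10)


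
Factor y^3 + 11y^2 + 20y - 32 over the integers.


Try integer roots (divisors of -32). y=-4: p(-4)=0.
Divide out (y + 4): quotient is y^2 + 7y - 8.
Factor the quadratic: (y + 8)(y - 1)
Result: (y + 4)(y + 8)(y - 1)


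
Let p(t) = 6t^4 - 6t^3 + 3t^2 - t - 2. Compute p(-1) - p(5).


p(-1) = 14
p(5) = 3068
p(-1) - p(5) = 14 - 3068 = -3054


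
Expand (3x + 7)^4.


Expand (3x + 7)^4 by repeated multiplication:
  (3x + 7)^2 = 9x^2 + 42x + 49
  (3x + 7)^3 = 27x^3 + 189x^2 + 441x + 343
= 81x^4 + 756x^3 + 2646x^2 + 4116x + 2401


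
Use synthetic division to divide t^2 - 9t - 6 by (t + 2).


Synthetic division with c = -2. Coefficients: 1, -9, -6
Bring down 1.
  1 * -2 = -2; -2 - 9 = -11
  -11 * -2 = 22; 22 - 6 = 16
Quotient: t - 11, Remainder: 16


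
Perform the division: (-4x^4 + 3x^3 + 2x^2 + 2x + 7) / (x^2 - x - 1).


(-4x^4 + 3x^3 + 2x^2 + 2x + 7) / (x^2 - x - 1)
Step 1: -4x^2 * (x^2 - x - 1) = -4x^4 + 4x^3 + 4x^2; subtract.
Step 2: -x * (x^2 - x - 1) = -x^3 + x^2 + x; subtract.
Step 3: -3 * (x^2 - x - 1) = -3x^2 + 3x + 3; subtract.
Quotient: -4x^2 - x - 3, Remainder: -2x + 4


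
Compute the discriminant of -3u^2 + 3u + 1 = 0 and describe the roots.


D = b^2 - 4ac = (3)^2 - 4(-3)(1) = 9 + 12 = 21
Since D > 0: two distinct irrational roots


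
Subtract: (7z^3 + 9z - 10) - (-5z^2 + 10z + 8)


Distribute the minus sign:
  (7z^3 + 9z - 10)
- (-5z^2 + 10z + 8)
Negate second polynomial: 5z^2 - 10z - 8
Add: 7z^3 + 5z^2 - z - 18


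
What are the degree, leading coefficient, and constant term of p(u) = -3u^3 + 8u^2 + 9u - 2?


Highest power of u is 3, with coefficient -3. Constant term is -2.
Degree = 3, leading coefficient = -3, constant term = -2


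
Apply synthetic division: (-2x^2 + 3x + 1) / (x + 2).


Synthetic division with c = -2. Coefficients: -2, 3, 1
Bring down -2.
  -2 * -2 = 4; 4 + 3 = 7
  7 * -2 = -14; -14 + 1 = -13
Quotient: -2x + 7, Remainder: -13


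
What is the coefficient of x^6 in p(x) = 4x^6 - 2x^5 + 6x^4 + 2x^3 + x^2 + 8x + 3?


Read off the coefficient of x^6: 4


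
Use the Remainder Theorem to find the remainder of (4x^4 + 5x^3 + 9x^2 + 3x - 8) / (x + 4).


By the Remainder Theorem, the remainder equals p(-4):
  4*(-4)^4 = 1024
  5*(-4)^3 = -320
  9*(-4)^2 = 144
  3*(-4)^1 = -12
  constant: -8
Sum: 1024 - 320 + 144 - 12 - 8 = 828


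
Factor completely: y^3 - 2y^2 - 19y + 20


Try integer roots (divisors of 20). y=5: p(5)=0.
Divide out (y - 5): quotient is y^2 + 3y - 4.
Factor the quadratic: (y - 1)(y + 4)
Result: (y - 5)(y - 1)(y + 4)


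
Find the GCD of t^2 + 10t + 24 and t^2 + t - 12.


Factor each:
  t^2 + 10t + 24 = (t + 4)(t + 6)
  t^2 + t - 12 = (t + 4)(t - 3)
Common monic factor: t + 4


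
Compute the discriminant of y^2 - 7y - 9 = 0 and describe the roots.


D = b^2 - 4ac = (-7)^2 - 4(1)(-9) = 49 + 36 = 85
Since D > 0: two distinct irrational roots


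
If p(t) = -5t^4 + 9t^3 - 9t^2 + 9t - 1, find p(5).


Using direct substitution:
  -5 * (5)^4 = -3125
  9 * (5)^3 = 1125
  -9 * (5)^2 = -225
  9 * (5)^1 = 45
  constant: -1
Sum = -3125 + 1125 - 225 + 45 - 1 = -2181


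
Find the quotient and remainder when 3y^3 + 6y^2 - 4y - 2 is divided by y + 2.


(3y^3 + 6y^2 - 4y - 2) / (y + 2)
Step 1: 3y^2 * (y + 2) = 3y^3 + 6y^2; subtract.
Step 2: 0 * (y + 2) = 0; subtract.
Step 3: -4 * (y + 2) = -4y - 8; subtract.
Quotient: 3y^2 - 4, Remainder: 6


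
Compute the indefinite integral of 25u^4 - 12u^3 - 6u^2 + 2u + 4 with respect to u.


Reverse power rule on each term:
  ∫ 25u^4 du = 5u^5
  ∫ -12u^3 du = -3u^4
  ∫ -6u^2 du = -2u^3
  ∫ 2u du = u^2
  ∫ 4 du = 4u
F(u) = 5u^5 - 3u^4 - 2u^3 + u^2 + 4u + C


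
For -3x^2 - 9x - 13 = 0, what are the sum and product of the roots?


For ax^2+bx+c=0: sum = -b/a, product = c/a.
a=-3, b=-9, c=-13
Sum = -(-9)/-3 = -3
Product = (-13)/-3 = 13/3


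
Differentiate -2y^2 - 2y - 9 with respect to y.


Apply the power rule term by term:
  d/dy(-2y^2) = -4y
  d/dy(-2y) = -2
  d/dy(-9) = 0
p'(y) = -4y - 2


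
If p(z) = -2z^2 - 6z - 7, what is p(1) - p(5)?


p(1) = -15
p(5) = -87
p(1) - p(5) = -15 + 87 = 72


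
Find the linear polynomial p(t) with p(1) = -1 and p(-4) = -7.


p(t) = mt + b. Using p(1)=-1, p(-4)=-7:
m = (-1 + 7)/(1 + 4) = 6/5 = 6/5
b = -1 - m*(1) = -1 - 6/5 = -11/5
p(t) = (6/5)t - (11/5)


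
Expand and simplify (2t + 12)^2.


Expand (2t + 12)^2 by repeated multiplication:
= 4t^2 + 48t + 144


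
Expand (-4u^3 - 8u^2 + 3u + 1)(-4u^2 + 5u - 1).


Distribute each term of the first polynomial:
  (-4u^3)(-4u^2 + 5u - 1) = 16u^5 - 20u^4 + 4u^3
  (-8u^2)(-4u^2 + 5u - 1) = 32u^4 - 40u^3 + 8u^2
  (3u)(-4u^2 + 5u - 1) = -12u^3 + 15u^2 - 3u
  (1)(-4u^2 + 5u - 1) = -4u^2 + 5u - 1
Sum: 16u^5 + 12u^4 - 48u^3 + 19u^2 + 2u - 1


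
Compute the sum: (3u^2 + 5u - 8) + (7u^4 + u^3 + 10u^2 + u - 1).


Align terms by degree and add:
  3u^2 + 5u - 8
+ 7u^4 + u^3 + 10u^2 + u - 1
= 7u^4 + u^3 + 13u^2 + 6u - 9


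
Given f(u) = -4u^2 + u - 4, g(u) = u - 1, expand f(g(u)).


Substitute g(u) into f:
f(g(u)) = -4*(u - 1)^2 + 1*(u - 1) + (-4)
(u - 1)^2 = u^2 - 2u + 1
Expand and combine: -4u^2 + 9u - 9


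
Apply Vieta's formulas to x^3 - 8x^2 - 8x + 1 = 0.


Monic cubic x^3+bx^2+cx+d=0: sum=-b, pairwise sum=c, product=-d.
b=-8, c=-8, d=1
r1+r2+r3 = 8
r1r2+r1r3+r2r3 = -8
r1r2r3 = -1


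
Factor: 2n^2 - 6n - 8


Roots satisfy r1 + r2 = -b/a = 3 and r1*r2 = c/a = -4.
So r1 = -1, r2 = 4.
2n^2 - 6n - 8 = 2(n - r1)(n - r2) = 2(n + 1)(n - 4)


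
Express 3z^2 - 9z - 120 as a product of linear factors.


Roots satisfy r1 + r2 = -b/a = 3 and r1*r2 = c/a = -40.
So r1 = -5, r2 = 8.
3z^2 - 9z - 120 = 3(z - r1)(z - r2) = 3(z + 5)(z - 8)


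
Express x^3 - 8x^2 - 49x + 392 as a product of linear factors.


Try integer roots (divisors of 392). x=8: p(8)=0.
Divide out (x - 8): quotient is x^2 - 49.
Factor the quadratic: (x + 7)(x - 7)
Result: (x - 8)(x + 7)(x - 7)


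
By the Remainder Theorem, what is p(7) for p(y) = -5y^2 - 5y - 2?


By the Remainder Theorem, the remainder equals p(7):
  -5*(7)^2 = -245
  -5*(7)^1 = -35
  constant: -2
Sum: -245 - 35 - 2 = -282


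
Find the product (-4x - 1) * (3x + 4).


Distribute each term of the first polynomial:
  (-4x)(3x + 4) = -12x^2 - 16x
  (-1)(3x + 4) = -3x - 4
Sum: -12x^2 - 19x - 4


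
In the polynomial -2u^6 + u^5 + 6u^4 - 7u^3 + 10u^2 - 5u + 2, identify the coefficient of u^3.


Read off the coefficient of u^3: -7


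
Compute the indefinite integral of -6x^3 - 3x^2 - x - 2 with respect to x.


Reverse power rule on each term:
  ∫ -6x^3 dx = -(3/2)x^4
  ∫ -3x^2 dx = -x^3
  ∫ -x dx = -(1/2)x^2
  ∫ -2 dx = -2x
F(x) = -(3/2)x^4 - x^3 - (1/2)x^2 - 2x + C


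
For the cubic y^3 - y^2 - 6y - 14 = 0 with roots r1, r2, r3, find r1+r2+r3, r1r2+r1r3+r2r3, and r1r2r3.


Monic cubic y^3+by^2+cy+d=0: sum=-b, pairwise sum=c, product=-d.
b=-1, c=-6, d=-14
r1+r2+r3 = 1
r1r2+r1r3+r2r3 = -6
r1r2r3 = 14
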